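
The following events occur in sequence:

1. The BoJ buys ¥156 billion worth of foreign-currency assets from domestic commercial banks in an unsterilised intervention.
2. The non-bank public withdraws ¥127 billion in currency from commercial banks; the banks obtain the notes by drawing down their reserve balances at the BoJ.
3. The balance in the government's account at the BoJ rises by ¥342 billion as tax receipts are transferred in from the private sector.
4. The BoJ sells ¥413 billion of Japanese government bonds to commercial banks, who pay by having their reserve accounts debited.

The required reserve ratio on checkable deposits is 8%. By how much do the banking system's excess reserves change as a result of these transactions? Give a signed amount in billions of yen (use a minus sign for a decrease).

FX purchase ¥156 billion: reserves +¥156B, deposits 0.
Currency withdrawal ¥127 billion: reserves −¥127B, deposits −¥127B.
Government account inflow ¥342 billion: reserves −¥342B, deposits −¥342B.
OMO sale (to banks) ¥413 billion: reserves −¥413B, deposits 0.
Totals: Δreserves = −¥726B, Δdeposits = −¥469B.
Δrequired reserves = 8% × −¥469B = −¥37.52B.
Δexcess reserves = Δreserves − Δrequired = −¥726B − (−¥37.52B) = -¥688.48 billion.

-¥688.48 billion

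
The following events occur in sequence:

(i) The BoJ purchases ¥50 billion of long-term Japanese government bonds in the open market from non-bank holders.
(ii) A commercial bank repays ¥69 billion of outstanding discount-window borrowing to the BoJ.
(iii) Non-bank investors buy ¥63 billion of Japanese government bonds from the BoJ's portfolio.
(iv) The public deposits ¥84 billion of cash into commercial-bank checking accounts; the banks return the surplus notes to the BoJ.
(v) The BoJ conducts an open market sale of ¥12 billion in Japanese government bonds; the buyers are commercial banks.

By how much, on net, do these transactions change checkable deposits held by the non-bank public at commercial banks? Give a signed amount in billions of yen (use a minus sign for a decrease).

+¥71 billion

BoJ balance sheet:
  Assets:      Securities −¥25B, Loans to banks −¥69B
  Liabilities: Bank reserves −¥10B, Currency in circulation −¥84B
Commercial banking system:
  Assets:      Reserves at CB −¥10B, Securities +¥12B
  Liabilities: Checkable deposits +¥71B, Borrowings from CB −¥69B
So the change in checkable deposits held by the non-bank public at commercial banks is +¥71 billion.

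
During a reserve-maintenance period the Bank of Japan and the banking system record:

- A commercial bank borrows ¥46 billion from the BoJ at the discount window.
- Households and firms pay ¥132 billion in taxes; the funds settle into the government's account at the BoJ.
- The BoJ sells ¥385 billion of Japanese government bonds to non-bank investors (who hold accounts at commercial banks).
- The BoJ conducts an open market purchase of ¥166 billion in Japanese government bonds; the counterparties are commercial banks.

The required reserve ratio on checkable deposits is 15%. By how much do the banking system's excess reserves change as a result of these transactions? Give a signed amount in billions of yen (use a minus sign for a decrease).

-¥227.45 billion

Discount-window loan ¥46 billion: reserves +¥46B, deposits 0.
Government account inflow ¥132 billion: reserves −¥132B, deposits −¥132B.
Asset sale (to non-banks) ¥385 billion: reserves −¥385B, deposits −¥385B.
OMO purchase (from banks) ¥166 billion: reserves +¥166B, deposits 0.
Totals: Δreserves = −¥305B, Δdeposits = −¥517B.
Δrequired reserves = 15% × −¥517B = −¥77.55B.
Δexcess reserves = Δreserves − Δrequired = −¥305B − (−¥77.55B) = -¥227.45 billion.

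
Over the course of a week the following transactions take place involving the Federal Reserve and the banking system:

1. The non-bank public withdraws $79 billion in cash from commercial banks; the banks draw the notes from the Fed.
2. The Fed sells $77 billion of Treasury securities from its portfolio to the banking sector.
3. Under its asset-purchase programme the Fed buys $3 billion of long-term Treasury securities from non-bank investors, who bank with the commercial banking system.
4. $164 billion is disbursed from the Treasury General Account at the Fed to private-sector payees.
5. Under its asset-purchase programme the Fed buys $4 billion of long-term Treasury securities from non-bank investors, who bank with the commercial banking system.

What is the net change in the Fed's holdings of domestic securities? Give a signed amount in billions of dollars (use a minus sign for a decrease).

Fed balance sheet:
  Assets:      Securities −$70B
  Liabilities: Bank reserves +$15B, Currency in circulation +$79B, Government deposits −$164B
Commercial banking system:
  Assets:      Reserves at CB +$15B, Securities +$77B
  Liabilities: Checkable deposits +$92B
So the change in the Fed's holdings of domestic securities is -$70 billion.

-$70 billion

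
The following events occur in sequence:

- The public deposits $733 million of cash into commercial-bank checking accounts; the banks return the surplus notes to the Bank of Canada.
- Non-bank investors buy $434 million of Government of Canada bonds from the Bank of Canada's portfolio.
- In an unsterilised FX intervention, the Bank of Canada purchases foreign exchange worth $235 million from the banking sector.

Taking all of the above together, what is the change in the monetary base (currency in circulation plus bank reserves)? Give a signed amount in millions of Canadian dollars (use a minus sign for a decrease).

-$199 million

Bank of Canada balance sheet:
  Assets:      Securities −$434M, Foreign assets +$235M
  Liabilities: Bank reserves +$534M, Currency in circulation −$733M
Commercial banking system:
  Assets:      Reserves at CB +$534M, Foreign assets −$235M
  Liabilities: Checkable deposits +$299M
Monetary base = currency + reserves: −$733M + (+$534M) = -$199 million.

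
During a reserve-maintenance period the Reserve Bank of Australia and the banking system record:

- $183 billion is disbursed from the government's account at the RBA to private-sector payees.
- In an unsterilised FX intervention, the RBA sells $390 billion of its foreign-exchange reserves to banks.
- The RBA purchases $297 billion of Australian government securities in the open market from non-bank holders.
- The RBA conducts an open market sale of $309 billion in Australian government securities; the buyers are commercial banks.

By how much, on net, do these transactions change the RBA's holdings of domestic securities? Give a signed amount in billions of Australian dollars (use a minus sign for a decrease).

RBA balance sheet:
  Assets:      Securities −$12B, Foreign assets −$390B
  Liabilities: Bank reserves −$219B, Government deposits −$183B
So the change in the RBA's holdings of domestic securities is -$12 billion.

-$12 billion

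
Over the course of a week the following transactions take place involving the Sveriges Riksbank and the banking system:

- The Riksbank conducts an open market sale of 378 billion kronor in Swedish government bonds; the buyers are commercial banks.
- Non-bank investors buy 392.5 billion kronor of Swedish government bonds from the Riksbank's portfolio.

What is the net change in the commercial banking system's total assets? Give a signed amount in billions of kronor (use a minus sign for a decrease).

Riksbank balance sheet:
  Assets:      Securities −770.5B
  Liabilities: Bank reserves −770.5B
Commercial banking system:
  Assets:      Reserves at CB −770.5B, Securities +378B
  Liabilities: Checkable deposits −392.5B
Change in total bank assets = -392.5 billion.

-392.5 billion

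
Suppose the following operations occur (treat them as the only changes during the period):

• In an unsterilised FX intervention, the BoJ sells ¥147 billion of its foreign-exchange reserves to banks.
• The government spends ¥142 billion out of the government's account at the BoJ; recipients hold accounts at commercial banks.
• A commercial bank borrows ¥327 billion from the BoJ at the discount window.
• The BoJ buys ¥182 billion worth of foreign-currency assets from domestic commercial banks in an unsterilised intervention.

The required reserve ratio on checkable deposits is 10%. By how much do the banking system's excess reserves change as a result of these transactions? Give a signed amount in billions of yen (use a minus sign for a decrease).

+¥489.8 billion

FX sale ¥147 billion: reserves −¥147B, deposits 0.
Government spending ¥142 billion: reserves +¥142B, deposits +¥142B.
Discount-window loan ¥327 billion: reserves +¥327B, deposits 0.
FX purchase ¥182 billion: reserves +¥182B, deposits 0.
Totals: Δreserves = +¥504B, Δdeposits = +¥142B.
Δrequired reserves = 10% × +¥142B = +¥14.2B.
Δexcess reserves = Δreserves − Δrequired = +¥504B − (+¥14.2B) = +¥489.8 billion.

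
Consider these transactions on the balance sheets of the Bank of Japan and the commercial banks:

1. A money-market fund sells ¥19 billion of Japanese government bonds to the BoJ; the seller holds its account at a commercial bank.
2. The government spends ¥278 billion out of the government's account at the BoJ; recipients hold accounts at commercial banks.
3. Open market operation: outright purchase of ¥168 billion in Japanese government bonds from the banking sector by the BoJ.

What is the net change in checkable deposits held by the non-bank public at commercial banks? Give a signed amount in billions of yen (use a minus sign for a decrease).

+¥297 billion

BoJ balance sheet:
  Assets:      Securities +¥187B
  Liabilities: Bank reserves +¥465B, Government deposits −¥278B
Commercial banking system:
  Assets:      Reserves at CB +¥465B, Securities −¥168B
  Liabilities: Checkable deposits +¥297B
So the change in checkable deposits held by the non-bank public at commercial banks is +¥297 billion.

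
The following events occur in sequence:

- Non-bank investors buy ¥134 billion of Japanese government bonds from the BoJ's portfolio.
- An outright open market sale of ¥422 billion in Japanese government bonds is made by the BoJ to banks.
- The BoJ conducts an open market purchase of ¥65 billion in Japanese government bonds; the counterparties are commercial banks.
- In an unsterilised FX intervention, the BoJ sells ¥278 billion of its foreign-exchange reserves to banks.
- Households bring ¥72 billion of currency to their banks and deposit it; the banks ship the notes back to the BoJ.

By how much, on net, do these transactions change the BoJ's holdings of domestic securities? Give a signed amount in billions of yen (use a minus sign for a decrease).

BoJ balance sheet:
  Assets:      Securities −¥491B, Foreign assets −¥278B
  Liabilities: Bank reserves −¥697B, Currency in circulation −¥72B
So the change in the BoJ's holdings of domestic securities is -¥491 billion.

-¥491 billion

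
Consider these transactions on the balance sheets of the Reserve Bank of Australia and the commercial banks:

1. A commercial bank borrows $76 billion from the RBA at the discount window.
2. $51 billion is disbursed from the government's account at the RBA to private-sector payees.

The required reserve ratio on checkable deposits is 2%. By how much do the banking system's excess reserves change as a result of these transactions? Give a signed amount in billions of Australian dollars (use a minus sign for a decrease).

Discount-window loan $76 billion: reserves +$76B, deposits 0.
Government spending $51 billion: reserves +$51B, deposits +$51B.
Totals: Δreserves = +$127B, Δdeposits = +$51B.
Δrequired reserves = 2% × +$51B = +$1.02B.
Δexcess reserves = Δreserves − Δrequired = +$127B − (+$1.02B) = +$125.98 billion.

+$125.98 billion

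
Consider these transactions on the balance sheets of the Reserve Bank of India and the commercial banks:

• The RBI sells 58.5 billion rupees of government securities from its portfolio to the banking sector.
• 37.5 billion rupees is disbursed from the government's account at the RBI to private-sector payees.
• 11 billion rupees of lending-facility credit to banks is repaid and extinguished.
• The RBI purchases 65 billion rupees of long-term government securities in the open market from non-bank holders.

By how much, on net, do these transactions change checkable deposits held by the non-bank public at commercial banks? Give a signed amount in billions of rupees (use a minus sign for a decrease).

RBI balance sheet:
  Assets:      Securities +6.5B, Loans to banks −11B
  Liabilities: Bank reserves +33B, Government deposits −37.5B
Commercial banking system:
  Assets:      Reserves at CB +33B, Securities +58.5B
  Liabilities: Checkable deposits +102.5B, Borrowings from CB −11B
So the change in checkable deposits held by the non-bank public at commercial banks is +102.5 billion.

+102.5 billion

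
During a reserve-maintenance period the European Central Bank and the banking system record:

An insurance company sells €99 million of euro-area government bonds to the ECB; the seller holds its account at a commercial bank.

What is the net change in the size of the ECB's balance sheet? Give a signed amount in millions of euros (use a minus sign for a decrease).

+€99 million

Asset purchase (from non-banks) €99 million: an ECB asset is acquired → +€99M.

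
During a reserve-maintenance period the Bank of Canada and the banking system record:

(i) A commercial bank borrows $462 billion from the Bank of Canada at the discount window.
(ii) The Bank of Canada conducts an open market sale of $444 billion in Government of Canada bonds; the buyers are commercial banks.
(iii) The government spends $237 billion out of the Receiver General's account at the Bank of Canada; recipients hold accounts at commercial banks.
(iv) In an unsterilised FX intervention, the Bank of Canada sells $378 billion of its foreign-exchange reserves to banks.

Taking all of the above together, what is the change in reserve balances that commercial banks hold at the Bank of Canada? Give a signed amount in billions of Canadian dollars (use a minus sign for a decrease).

-$123 billion

Discount-window loan $462 billion: the loan is credited to the bank's reserve account → +$462B.
OMO sale (to banks) $444 billion: the buying banks pay out of their reserve balances → −$444B.
Government spending $237 billion: government payments flow into bank reserve accounts → +$237B.
FX sale $378 billion: the buying banks pay out of their reserve balances → −$378B.
Net: 462 − 444 + 237 − 378 = -$123 billion.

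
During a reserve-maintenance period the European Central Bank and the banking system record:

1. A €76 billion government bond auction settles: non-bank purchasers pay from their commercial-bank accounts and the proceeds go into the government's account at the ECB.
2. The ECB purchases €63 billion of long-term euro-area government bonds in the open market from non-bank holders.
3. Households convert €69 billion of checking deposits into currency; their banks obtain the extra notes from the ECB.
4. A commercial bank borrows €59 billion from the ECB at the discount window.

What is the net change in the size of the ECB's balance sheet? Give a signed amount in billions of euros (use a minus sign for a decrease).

Government account inflow €76 billion: only the composition of liabilities changes → 0.
Asset purchase (from non-banks) €63 billion: an ECB asset is acquired → +€63B.
Currency withdrawal €69 billion: only the composition of liabilities changes → 0.
Discount-window loan €59 billion: an ECB asset is acquired → +€59B.
Net: 0 + 63 + 0 + 59 = +€122 billion.

+€122 billion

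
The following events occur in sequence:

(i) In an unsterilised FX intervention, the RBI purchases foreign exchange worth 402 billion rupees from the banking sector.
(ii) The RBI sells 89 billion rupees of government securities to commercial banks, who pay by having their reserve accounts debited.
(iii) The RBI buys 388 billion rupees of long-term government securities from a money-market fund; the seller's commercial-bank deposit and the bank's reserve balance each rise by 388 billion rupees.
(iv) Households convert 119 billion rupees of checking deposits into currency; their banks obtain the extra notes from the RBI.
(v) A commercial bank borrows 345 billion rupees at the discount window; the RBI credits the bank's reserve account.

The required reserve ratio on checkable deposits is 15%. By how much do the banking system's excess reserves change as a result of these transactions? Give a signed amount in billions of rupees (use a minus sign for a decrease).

FX purchase 402 billion rupees: reserves +402B, deposits 0.
OMO sale (to banks) 89 billion rupees: reserves −89B, deposits 0.
Asset purchase (from non-banks) 388 billion rupees: reserves +388B, deposits +388B.
Currency withdrawal 119 billion rupees: reserves −119B, deposits −119B.
Discount-window loan 345 billion rupees: reserves +345B, deposits 0.
Totals: Δreserves = +927B, Δdeposits = +269B.
Δrequired reserves = 15% × +269B = +40.35B.
Δexcess reserves = Δreserves − Δrequired = +927B − (+40.35B) = +886.65 billion.

+886.65 billion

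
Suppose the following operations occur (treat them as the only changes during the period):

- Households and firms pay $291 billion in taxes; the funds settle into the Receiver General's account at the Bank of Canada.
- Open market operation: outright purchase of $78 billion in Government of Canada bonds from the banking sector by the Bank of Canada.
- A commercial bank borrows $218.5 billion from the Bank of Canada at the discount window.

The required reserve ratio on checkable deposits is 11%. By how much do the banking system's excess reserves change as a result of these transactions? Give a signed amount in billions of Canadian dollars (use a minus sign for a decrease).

Government account inflow $291 billion: reserves −$291B, deposits −$291B.
OMO purchase (from banks) $78 billion: reserves +$78B, deposits 0.
Discount-window loan $218.5 billion: reserves +$218.5B, deposits 0.
Totals: Δreserves = +$5.5B, Δdeposits = −$291B.
Δrequired reserves = 11% × −$291B = −$32.01B.
Δexcess reserves = Δreserves − Δrequired = +$5.5B − (−$32.01B) = +$37.51 billion.

+$37.51 billion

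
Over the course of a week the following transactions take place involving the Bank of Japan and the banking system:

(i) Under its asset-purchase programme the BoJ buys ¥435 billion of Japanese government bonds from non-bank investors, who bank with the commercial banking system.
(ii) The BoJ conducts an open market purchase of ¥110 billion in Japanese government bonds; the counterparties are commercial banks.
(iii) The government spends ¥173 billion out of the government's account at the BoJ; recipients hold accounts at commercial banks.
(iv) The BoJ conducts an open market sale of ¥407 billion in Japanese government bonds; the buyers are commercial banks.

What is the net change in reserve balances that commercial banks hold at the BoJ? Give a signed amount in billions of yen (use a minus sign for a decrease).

Asset purchase (from non-banks) ¥435 billion: the BoJ pays by crediting reserve accounts → +¥435B.
OMO purchase (from banks) ¥110 billion: the BoJ pays by crediting reserve accounts → +¥110B.
Government spending ¥173 billion: government payments flow into bank reserve accounts → +¥173B.
OMO sale (to banks) ¥407 billion: the buying banks pay out of their reserve balances → −¥407B.
Net: 435 + 110 + 173 − 407 = +¥311 billion.

+¥311 billion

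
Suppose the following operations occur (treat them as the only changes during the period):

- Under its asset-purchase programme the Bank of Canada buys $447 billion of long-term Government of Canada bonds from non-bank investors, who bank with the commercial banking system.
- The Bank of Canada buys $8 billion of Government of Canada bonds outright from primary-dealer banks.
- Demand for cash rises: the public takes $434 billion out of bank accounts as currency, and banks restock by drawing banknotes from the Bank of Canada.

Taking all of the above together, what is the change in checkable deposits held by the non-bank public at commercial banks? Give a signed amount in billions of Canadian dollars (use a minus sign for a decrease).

Asset purchase (from non-banks) $447 billion: non-bank counterparties' bank balances rise → +$447B.
OMO purchase (from banks) $8 billion: the counterparty is a bank, so public deposits are unchanged → 0.
Currency withdrawal $434 billion: non-bank counterparties' bank balances fall → −$434B.
Net: 447 + 0 − 434 = +$13 billion.

+$13 billion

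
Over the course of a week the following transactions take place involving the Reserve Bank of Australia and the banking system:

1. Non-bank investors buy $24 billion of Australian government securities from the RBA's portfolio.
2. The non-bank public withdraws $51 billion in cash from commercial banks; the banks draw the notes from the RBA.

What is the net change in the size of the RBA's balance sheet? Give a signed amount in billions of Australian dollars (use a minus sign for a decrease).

RBA balance sheet:
  Assets:      Securities −$24B
  Liabilities: Bank reserves −$75B, Currency in circulation +$51B
Commercial banking system:
  Assets:      Reserves at CB −$75B
  Liabilities: Checkable deposits −$75B
Change in total RBA assets = -$24 billion.

-$24 billion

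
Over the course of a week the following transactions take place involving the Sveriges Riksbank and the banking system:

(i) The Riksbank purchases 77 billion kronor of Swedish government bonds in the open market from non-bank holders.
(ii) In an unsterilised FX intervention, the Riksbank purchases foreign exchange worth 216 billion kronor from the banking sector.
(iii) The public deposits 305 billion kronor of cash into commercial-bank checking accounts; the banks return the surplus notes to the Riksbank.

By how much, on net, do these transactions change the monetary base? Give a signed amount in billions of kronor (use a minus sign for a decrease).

Riksbank balance sheet:
  Assets:      Securities +77B, Foreign assets +216B
  Liabilities: Bank reserves +598B, Currency in circulation −305B
Commercial banking system:
  Assets:      Reserves at CB +598B, Foreign assets −216B
  Liabilities: Checkable deposits +382B
Monetary base = currency + reserves: −305B + (+598B) = +293 billion.

+293 billion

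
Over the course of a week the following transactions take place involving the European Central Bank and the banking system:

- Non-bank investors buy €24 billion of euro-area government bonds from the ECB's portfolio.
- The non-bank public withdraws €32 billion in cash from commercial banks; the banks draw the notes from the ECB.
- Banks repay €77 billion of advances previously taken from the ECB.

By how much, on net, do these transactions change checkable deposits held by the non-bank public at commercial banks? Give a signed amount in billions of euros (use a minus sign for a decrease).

Asset sale (to non-banks) €24 billion: non-bank counterparties' bank balances fall → −€24B.
Currency withdrawal €32 billion: non-bank counterparties' bank balances fall → −€32B.
Discount-window repayment €77 billion: the counterparty is a bank, so public deposits are unchanged → 0.
Net: −24 − 32 + 0 = -€56 billion.

-€56 billion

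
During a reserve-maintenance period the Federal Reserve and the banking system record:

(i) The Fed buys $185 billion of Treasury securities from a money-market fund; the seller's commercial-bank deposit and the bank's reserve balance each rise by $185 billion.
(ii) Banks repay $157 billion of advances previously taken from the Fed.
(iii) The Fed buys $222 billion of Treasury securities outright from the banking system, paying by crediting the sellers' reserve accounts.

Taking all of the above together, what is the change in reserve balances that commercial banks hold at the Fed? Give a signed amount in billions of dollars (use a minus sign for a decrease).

+$250 billion

Fed balance sheet:
  Assets:      Securities +$407B, Loans to banks −$157B
  Liabilities: Bank reserves +$250B
So the change in reserve balances that commercial banks hold at the Fed is +$250 billion.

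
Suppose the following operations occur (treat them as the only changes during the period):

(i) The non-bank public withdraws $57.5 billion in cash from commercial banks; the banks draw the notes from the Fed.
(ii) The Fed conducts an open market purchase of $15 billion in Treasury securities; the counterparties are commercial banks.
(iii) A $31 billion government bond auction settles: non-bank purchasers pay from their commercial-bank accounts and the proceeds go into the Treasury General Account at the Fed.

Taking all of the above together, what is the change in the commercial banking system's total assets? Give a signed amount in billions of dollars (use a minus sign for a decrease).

Currency withdrawal $57.5 billion: bank balance sheets shrink → −$57.5B.
OMO purchase (from banks) $15 billion: just an asset swap on bank balance sheets → 0.
Government account inflow $31 billion: bank balance sheets shrink → −$31B.
Net: −57.5 + 0 − 31 = -$88.5 billion.

-$88.5 billion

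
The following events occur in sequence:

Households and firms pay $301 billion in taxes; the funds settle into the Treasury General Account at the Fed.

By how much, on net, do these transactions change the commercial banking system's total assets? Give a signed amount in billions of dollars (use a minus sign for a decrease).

-$301 billion

Government account inflow $301 billion: bank balance sheets shrink → −$301B.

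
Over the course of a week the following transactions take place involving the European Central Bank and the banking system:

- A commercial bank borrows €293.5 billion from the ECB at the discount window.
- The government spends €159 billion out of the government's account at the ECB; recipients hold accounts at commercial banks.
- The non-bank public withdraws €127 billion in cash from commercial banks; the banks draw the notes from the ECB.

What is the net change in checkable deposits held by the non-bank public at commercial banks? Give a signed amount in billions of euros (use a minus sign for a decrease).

Discount-window loan €293.5 billion: the counterparty is a bank, so public deposits are unchanged → 0.
Government spending €159 billion: non-bank counterparties' bank balances rise → +€159B.
Currency withdrawal €127 billion: non-bank counterparties' bank balances fall → −€127B.
Net: 0 + 159 − 127 = +€32 billion.

+€32 billion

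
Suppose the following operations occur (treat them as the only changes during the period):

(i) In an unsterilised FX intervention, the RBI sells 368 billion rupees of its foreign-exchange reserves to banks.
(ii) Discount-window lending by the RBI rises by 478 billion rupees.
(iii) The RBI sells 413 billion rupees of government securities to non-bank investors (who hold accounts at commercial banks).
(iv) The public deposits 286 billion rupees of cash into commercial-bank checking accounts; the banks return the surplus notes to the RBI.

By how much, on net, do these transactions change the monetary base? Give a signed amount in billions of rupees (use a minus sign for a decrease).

FX sale 368 billion rupees: RBI balance sheet contracts → −368B.
Discount-window loan 478 billion rupees: RBI balance sheet expands → +478B.
Asset sale (to non-banks) 413 billion rupees: RBI balance sheet contracts → −413B.
Currency deposit 286 billion rupees: just a shift between currency and reserves — both are base money → 0.
Net: −368 + 478 − 413 + 0 = -303 billion.

-303 billion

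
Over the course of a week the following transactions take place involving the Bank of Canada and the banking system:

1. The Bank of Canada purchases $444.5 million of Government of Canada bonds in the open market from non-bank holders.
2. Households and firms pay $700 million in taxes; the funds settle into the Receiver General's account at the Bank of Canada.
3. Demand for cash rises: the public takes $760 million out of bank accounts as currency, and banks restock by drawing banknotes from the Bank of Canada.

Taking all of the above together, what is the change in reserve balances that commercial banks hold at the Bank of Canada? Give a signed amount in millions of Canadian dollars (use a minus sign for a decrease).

-$1015.5 million

Asset purchase (from non-banks) $444.5 million: the Bank of Canada pays by crediting reserve accounts → +$444.5M.
Government account inflow $700 million: funds move from bank reserves into the government account → −$700M.
Currency withdrawal $760 million: banks swap reserves for currency → −$760M.
Net: 444.5 − 700 − 760 = -$1015.5 million.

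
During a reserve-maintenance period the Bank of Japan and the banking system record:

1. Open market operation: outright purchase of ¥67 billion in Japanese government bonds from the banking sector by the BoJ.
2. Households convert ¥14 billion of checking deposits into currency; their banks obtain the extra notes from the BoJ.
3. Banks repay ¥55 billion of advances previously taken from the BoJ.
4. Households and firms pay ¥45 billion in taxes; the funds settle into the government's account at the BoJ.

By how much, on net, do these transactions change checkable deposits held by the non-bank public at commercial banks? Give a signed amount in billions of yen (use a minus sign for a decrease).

-¥59 billion

OMO purchase (from banks) ¥67 billion: the counterparty is a bank, so public deposits are unchanged → 0.
Currency withdrawal ¥14 billion: non-bank counterparties' bank balances fall → −¥14B.
Discount-window repayment ¥55 billion: the counterparty is a bank, so public deposits are unchanged → 0.
Government account inflow ¥45 billion: non-bank counterparties' bank balances fall → −¥45B.
Net: 0 − 14 + 0 − 45 = -¥59 billion.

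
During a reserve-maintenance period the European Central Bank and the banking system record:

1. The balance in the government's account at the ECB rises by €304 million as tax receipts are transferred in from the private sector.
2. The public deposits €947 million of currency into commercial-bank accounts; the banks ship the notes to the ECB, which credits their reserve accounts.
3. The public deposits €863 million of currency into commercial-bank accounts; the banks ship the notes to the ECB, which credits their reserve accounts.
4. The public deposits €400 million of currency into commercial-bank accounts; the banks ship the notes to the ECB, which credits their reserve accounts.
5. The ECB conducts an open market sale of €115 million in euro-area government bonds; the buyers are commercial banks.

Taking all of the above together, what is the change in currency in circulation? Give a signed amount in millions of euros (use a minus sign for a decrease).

ECB balance sheet:
  Assets:      Securities −€115M
  Liabilities: Bank reserves +€1791M, Currency in circulation −€2210M, Government deposits +€304M
Commercial banking system:
  Assets:      Reserves at CB +€1791M, Securities +€115M
  Liabilities: Checkable deposits +€1906M
So the change in currency in circulation is -€2210 million.

-€2210 million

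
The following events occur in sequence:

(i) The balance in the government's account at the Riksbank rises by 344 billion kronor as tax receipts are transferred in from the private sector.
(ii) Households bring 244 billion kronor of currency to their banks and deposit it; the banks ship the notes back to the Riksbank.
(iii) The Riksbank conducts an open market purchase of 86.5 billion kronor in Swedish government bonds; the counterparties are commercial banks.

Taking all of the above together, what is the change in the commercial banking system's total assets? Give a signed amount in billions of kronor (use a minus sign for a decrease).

-100 billion

Riksbank balance sheet:
  Assets:      Securities +86.5B
  Liabilities: Bank reserves −13.5B, Currency in circulation −244B, Government deposits +344B
Commercial banking system:
  Assets:      Reserves at CB −13.5B, Securities −86.5B
  Liabilities: Checkable deposits −100B
Change in total bank assets = -100 billion.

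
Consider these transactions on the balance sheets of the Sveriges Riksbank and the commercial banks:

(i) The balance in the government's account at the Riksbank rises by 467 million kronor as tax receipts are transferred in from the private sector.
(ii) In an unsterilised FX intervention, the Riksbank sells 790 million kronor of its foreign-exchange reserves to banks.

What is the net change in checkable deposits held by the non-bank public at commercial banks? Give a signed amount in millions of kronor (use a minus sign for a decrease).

-467 million

Government account inflow 467 million kronor: non-bank counterparties' bank balances fall → −467M.
FX sale 790 million kronor: the counterparty is a bank, so public deposits are unchanged → 0.
Net: −467 + 0 = -467 million.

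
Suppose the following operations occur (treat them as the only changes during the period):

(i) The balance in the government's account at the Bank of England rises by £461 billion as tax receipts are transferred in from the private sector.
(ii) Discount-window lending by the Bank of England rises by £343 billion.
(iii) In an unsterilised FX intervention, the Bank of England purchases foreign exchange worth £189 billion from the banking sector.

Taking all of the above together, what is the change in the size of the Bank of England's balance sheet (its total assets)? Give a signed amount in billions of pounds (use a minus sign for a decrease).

Government account inflow £461 billion: only the composition of liabilities changes → 0.
Discount-window loan £343 billion: a Bank of England asset is acquired → +£343B.
FX purchase £189 billion: a Bank of England asset is acquired → +£189B.
Net: 0 + 343 + 189 = +£532 billion.

+£532 billion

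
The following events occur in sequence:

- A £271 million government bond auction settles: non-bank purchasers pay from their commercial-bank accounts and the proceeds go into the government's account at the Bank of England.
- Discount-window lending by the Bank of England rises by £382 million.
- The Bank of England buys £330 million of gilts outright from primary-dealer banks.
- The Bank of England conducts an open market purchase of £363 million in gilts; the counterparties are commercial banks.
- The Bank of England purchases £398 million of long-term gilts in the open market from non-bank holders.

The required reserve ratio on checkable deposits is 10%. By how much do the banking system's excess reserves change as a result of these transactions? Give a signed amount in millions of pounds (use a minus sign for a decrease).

+£1189.3 million

Government account inflow £271 million: reserves −£271M, deposits −£271M.
Discount-window loan £382 million: reserves +£382M, deposits 0.
OMO purchase (from banks) £330 million: reserves +£330M, deposits 0.
OMO purchase (from banks) £363 million: reserves +£363M, deposits 0.
Asset purchase (from non-banks) £398 million: reserves +£398M, deposits +£398M.
Totals: Δreserves = +£1202M, Δdeposits = +£127M.
Δrequired reserves = 10% × +£127M = +£12.7M.
Δexcess reserves = Δreserves − Δrequired = +£1202M − (+£12.7M) = +£1189.3 million.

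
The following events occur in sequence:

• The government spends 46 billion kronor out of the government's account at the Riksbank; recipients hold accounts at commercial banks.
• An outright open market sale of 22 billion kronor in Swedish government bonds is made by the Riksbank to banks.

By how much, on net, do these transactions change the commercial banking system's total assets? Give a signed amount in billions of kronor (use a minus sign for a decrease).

+46 billion

Government spending 46 billion kronor: bank balance sheets expand → +46B.
OMO sale (to banks) 22 billion kronor: just an asset swap on bank balance sheets → 0.
Net: 46 + 0 = +46 billion.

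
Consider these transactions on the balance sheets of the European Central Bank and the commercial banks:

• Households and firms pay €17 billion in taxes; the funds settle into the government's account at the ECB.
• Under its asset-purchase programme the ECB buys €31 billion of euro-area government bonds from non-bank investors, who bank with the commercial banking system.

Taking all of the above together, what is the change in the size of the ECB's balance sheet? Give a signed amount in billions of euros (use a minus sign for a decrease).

+€31 billion

Government account inflow €17 billion: only the composition of liabilities changes → 0.
Asset purchase (from non-banks) €31 billion: an ECB asset is acquired → +€31B.
Net: 0 + 31 = +€31 billion.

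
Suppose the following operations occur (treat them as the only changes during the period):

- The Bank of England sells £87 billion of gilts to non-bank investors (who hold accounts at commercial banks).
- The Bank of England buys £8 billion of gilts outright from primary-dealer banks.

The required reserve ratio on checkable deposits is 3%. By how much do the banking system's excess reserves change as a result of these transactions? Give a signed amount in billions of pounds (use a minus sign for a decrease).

-£76.39 billion

Asset sale (to non-banks) £87 billion: reserves −£87B, deposits −£87B.
OMO purchase (from banks) £8 billion: reserves +£8B, deposits 0.
Totals: Δreserves = −£79B, Δdeposits = −£87B.
Δrequired reserves = 3% × −£87B = −£2.61B.
Δexcess reserves = Δreserves − Δrequired = −£79B − (−£2.61B) = -£76.39 billion.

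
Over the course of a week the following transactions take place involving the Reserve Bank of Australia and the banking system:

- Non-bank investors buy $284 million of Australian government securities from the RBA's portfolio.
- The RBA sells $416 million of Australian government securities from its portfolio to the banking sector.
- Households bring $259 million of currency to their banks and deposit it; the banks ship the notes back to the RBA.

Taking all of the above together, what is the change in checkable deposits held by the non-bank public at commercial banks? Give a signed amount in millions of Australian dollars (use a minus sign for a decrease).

Asset sale (to non-banks) $284 million: non-bank counterparties' bank balances fall → −$284M.
OMO sale (to banks) $416 million: the counterparty is a bank, so public deposits are unchanged → 0.
Currency deposit $259 million: non-bank counterparties' bank balances rise → +$259M.
Net: −284 + 0 + 259 = -$25 million.

-$25 million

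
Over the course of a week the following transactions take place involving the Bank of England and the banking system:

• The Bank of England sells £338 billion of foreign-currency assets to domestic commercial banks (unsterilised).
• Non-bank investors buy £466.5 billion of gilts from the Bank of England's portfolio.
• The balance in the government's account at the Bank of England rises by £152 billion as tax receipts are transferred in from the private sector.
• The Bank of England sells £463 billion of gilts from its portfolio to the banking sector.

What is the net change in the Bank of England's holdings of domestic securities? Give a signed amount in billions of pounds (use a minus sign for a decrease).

-£929.5 billion

FX sale £338 billion: the Bank of England's securities portfolio is untouched → 0.
Asset sale (to non-banks) £466.5 billion: securities removed from the Bank of England's portfolio → −£466.5B.
Government account inflow £152 billion: the Bank of England's securities portfolio is untouched → 0.
OMO sale (to banks) £463 billion: securities removed from the Bank of England's portfolio → −£463B.
Net: 0 − 466.5 + 0 − 463 = -£929.5 billion.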